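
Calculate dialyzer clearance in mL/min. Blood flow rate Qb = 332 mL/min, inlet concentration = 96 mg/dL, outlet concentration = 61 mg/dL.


K = Qb * (Cb_in - Cb_out) / Cb_in
K = 332 * (96 - 61) / 96
K = 121 mL/min


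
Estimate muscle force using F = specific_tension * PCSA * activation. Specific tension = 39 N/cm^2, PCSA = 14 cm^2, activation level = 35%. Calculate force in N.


F = sigma * PCSA * activation
F = 39 * 14 * 0.35
F = 191.1 N


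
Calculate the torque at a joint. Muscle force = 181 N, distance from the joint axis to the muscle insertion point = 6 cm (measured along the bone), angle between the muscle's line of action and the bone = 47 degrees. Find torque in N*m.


Torque = F * d * sin(theta)   (moment arm = d*sin(theta))
d = 6 cm = 0.06 m
Torque = 181 * 0.06 * sin(47)
Torque = 7.943 N*m


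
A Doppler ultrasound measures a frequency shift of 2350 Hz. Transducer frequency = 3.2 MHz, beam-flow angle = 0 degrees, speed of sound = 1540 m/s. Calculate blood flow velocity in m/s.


v = fd * c / (2 * f0 * cos(theta))
v = 2350 * 1540 / (2 * 3.2000e+06 * cos(0))
v = 0.5655 m/s


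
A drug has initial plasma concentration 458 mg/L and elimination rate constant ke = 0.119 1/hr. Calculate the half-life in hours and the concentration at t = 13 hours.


t_half = ln(2) / ke = 0.693147 / 0.119 = 5.825 hr
C(t) = C0 * exp(-ke*t) = 458 * exp(-0.119*13)
C(13) = 97.5 mg/L


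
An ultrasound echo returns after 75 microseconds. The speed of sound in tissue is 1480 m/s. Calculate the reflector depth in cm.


depth = c * t / 2
t = 75 us = 7.5000e-05 s
depth = 1480 * 7.5000e-05 / 2
depth = 0.0555 m = 5.55 cm


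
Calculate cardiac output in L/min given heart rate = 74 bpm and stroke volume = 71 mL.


CO = HR * SV
CO = 74 * 71 / 1000
CO = 5.254 L/min


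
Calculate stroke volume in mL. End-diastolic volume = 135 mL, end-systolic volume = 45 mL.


SV = EDV - ESV
SV = 135 - 45
SV = 90 mL


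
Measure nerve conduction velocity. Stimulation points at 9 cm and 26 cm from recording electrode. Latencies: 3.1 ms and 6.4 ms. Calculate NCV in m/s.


Distance = (26 - 9) / 100 = 0.17 m
dt = (6.4 - 3.1) / 1000 = 0.0033 s
NCV = dist / dt = 51.52 m/s


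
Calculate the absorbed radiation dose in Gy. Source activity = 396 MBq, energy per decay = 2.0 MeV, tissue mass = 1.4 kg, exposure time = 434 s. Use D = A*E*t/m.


A = 396 MBq = 3.9600e+08 Bq
E = 2.0 MeV = 3.204e-13 J
D = A*E*t/m = 3.9600e+08*3.204e-13*434/1.4
D = 0.03933 Gy


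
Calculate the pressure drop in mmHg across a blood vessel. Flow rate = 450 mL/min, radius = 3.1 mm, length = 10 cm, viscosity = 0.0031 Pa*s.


dP = 8*mu*L*Q / (pi*r^4)
Q = 450 mL/min = 7.5e-06 m^3/s
dP = 64.1086 Pa = 64.1086 / 133.322 mmHg = 0.4809 mmHg


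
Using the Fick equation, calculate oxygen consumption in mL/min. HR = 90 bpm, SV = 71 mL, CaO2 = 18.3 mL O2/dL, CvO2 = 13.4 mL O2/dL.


CO = HR*SV = 90*71/1000 = 6.39 L/min
a-v O2 diff = 18.3 - 13.4 = 4.9 mL/dL
VO2 = CO * (CaO2-CvO2) * 10 dL/L
VO2 = 6.39 * 4.9 * 10
VO2 = 313.1 mL/min


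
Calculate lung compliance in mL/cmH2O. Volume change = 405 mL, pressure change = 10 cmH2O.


C = dV / dP
C = 405 / 10
C = 40.5 mL/cmH2O


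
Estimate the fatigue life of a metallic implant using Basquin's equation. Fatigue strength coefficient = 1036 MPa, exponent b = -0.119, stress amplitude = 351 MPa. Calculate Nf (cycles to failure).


sigma_a = sigma_f' * (2Nf)^b
2Nf = (sigma_a/sigma_f')^(1/b)
2Nf = (351/1036)^(1/-0.119)
2Nf = 8912.9645
Nf = 4456


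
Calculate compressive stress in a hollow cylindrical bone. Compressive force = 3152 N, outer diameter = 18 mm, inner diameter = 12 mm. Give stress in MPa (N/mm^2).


A = pi*(r_o^2 - r_i^2)
r_o = 9 mm, r_i = 6 mm
A = 141.372 mm^2
sigma = F/A = 3152 / 141.372
sigma = 22.3 MPa


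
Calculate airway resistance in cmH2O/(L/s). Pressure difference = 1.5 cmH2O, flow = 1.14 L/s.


R = dP / flow
R = 1.5 / 1.14
R = 1.316 cmH2O/(L/s)


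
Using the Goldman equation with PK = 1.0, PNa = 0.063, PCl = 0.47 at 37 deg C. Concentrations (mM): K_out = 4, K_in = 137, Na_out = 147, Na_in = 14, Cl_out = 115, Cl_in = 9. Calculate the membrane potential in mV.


Vm = (RT/F)*ln((PK*Ko + PNa*Nao + PCl*Cli)/(PK*Ki + PNa*Nai + PCl*Clo))
Numer = 17.491, Denom = 191.932
Vm = -64.02 mV


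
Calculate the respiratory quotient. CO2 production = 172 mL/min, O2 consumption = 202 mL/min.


RQ = VCO2 / VO2
RQ = 172 / 202
RQ = 0.8515


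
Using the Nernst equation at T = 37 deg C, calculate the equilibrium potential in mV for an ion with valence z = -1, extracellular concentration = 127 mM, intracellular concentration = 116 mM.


E = (RT/(zF)) * ln(C_out/C_in)
T = 37 + 273.15 = 310.15 K
E = (8.314 * 310.15 / (-1 * 96485)) * ln(127/116)
E = -2.421 mV


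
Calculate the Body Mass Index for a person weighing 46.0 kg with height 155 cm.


BMI = weight / height^2
height = 155 cm = 1.55 m
BMI = 46.0 / 1.55^2
BMI = 19.15 kg/m^2


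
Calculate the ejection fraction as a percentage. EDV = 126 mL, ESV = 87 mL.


SV = EDV - ESV = 126 - 87 = 39 mL
EF = SV/EDV * 100 = 39/126 * 100
EF = 30.95%


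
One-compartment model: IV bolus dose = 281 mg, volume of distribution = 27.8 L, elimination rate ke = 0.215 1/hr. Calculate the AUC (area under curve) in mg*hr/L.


C0 = Dose/Vd = 281/27.8 = 10.1079 mg/L
AUC = C0/ke = 10.1079/0.215
AUC = 47.01 mg*hr/L


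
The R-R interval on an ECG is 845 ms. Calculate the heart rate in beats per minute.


HR = 60 / RR_interval(s)
RR = 845 ms = 0.845 s
HR = 60 / 0.845 = 71.01 bpm


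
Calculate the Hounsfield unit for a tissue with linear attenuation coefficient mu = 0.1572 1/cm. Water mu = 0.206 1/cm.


HU = ((mu_tissue - mu_water) / mu_water) * 1000
HU = ((0.1572 - 0.206) / 0.206) * 1000
HU = -236.9


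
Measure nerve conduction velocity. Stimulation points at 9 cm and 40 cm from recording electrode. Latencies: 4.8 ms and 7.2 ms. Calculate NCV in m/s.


Distance = (40 - 9) / 100 = 0.31 m
dt = (7.2 - 4.8) / 1000 = 0.0024 s
NCV = dist / dt = 129.2 m/s


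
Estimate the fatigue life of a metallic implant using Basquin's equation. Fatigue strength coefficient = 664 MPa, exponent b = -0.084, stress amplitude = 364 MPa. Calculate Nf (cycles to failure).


sigma_a = sigma_f' * (2Nf)^b
2Nf = (sigma_a/sigma_f')^(1/b)
2Nf = (364/664)^(1/-0.084)
2Nf = 1282.1441
Nf = 641.1


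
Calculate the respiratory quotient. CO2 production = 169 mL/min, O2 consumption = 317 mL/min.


RQ = VCO2 / VO2
RQ = 169 / 317
RQ = 0.5331


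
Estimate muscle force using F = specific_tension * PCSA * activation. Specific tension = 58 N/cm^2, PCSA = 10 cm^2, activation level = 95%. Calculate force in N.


F = sigma * PCSA * activation
F = 58 * 10 * 0.95
F = 551 N


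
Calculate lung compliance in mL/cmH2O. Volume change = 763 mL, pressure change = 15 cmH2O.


C = dV / dP
C = 763 / 15
C = 50.87 mL/cmH2O


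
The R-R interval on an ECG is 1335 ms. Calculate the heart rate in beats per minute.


HR = 60 / RR_interval(s)
RR = 1335 ms = 1.335 s
HR = 60 / 1.335 = 44.94 bpm


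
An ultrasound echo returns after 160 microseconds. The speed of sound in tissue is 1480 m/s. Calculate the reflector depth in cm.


depth = c * t / 2
t = 160 us = 1.6000e-04 s
depth = 1480 * 1.6000e-04 / 2
depth = 0.1184 m = 11.84 cm


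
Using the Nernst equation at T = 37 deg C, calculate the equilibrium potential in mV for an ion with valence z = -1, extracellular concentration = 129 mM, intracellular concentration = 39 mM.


E = (RT/(zF)) * ln(C_out/C_in)
T = 37 + 273.15 = 310.15 K
E = (8.314 * 310.15 / (-1 * 96485)) * ln(129/39)
E = -31.97 mV


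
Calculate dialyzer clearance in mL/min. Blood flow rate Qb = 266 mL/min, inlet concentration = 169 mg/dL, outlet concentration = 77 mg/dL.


K = Qb * (Cb_in - Cb_out) / Cb_in
K = 266 * (169 - 77) / 169
K = 144.8 mL/min


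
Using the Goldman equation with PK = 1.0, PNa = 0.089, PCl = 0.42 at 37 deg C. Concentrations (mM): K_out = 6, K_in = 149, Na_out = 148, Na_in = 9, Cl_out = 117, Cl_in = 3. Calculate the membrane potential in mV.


Vm = (RT/F)*ln((PK*Ko + PNa*Nao + PCl*Cli)/(PK*Ki + PNa*Nai + PCl*Clo))
Numer = 20.432, Denom = 198.941
Vm = -60.82 mV


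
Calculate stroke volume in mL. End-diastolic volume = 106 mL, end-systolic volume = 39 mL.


SV = EDV - ESV
SV = 106 - 39
SV = 67 mL


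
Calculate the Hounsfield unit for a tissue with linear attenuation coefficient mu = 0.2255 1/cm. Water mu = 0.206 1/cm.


HU = ((mu_tissue - mu_water) / mu_water) * 1000
HU = ((0.2255 - 0.206) / 0.206) * 1000
HU = 94.66


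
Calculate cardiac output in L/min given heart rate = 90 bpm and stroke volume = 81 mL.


CO = HR * SV
CO = 90 * 81 / 1000
CO = 7.29 L/min


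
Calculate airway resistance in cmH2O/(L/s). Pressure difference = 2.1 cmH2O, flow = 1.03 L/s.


R = dP / flow
R = 2.1 / 1.03
R = 2.039 cmH2O/(L/s)


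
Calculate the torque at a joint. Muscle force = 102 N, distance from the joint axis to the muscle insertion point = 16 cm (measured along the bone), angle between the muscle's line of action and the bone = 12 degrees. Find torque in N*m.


Torque = F * d * sin(theta)   (moment arm = d*sin(theta))
d = 16 cm = 0.16 m
Torque = 102 * 0.16 * sin(12)
Torque = 3.393 N*m


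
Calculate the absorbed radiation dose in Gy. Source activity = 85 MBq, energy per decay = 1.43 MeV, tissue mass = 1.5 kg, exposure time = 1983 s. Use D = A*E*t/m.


A = 85 MBq = 8.5000e+07 Bq
E = 1.43 MeV = 2.29086e-13 J
D = A*E*t/m = 8.5000e+07*2.29086e-13*1983/1.5
D = 0.02574 Gy


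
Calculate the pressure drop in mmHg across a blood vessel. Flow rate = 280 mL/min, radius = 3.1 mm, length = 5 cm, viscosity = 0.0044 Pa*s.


dP = 8*mu*L*Q / (pi*r^4)
Q = 280 mL/min = 4.66667e-06 m^3/s
dP = 28.3089 Pa = 28.3089 / 133.322 mmHg = 0.2123 mmHg


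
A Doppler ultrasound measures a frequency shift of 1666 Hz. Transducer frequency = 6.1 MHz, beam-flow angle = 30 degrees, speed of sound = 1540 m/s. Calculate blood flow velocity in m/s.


v = fd * c / (2 * f0 * cos(theta))
v = 1666 * 1540 / (2 * 6.1000e+06 * cos(30))
v = 0.2428 m/s


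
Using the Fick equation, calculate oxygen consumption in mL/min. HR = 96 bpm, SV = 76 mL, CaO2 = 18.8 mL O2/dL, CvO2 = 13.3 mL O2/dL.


CO = HR*SV = 96*76/1000 = 7.296 L/min
a-v O2 diff = 18.8 - 13.3 = 5.5 mL/dL
VO2 = CO * (CaO2-CvO2) * 10 dL/L
VO2 = 7.296 * 5.5 * 10
VO2 = 401.3 mL/min


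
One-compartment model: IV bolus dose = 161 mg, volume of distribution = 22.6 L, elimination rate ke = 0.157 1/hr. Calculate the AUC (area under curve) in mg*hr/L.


C0 = Dose/Vd = 161/22.6 = 7.12389 mg/L
AUC = C0/ke = 7.12389/0.157
AUC = 45.38 mg*hr/L


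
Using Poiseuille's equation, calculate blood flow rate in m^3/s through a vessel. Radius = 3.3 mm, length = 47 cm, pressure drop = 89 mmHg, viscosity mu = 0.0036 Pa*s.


Q = pi*r^4*dP / (8*mu*L)
r = 0.0033 m, L = 0.47 m
dP = 89 mmHg = 11865.658 Pa
Q = 3.2659e-04 m^3/s


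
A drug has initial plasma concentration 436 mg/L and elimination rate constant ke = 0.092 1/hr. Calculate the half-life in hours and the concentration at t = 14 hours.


t_half = ln(2) / ke = 0.693147 / 0.092 = 7.534 hr
C(t) = C0 * exp(-ke*t) = 436 * exp(-0.092*14)
C(14) = 120.3 mg/L


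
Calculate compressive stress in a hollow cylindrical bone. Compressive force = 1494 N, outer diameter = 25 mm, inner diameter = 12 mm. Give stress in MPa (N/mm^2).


A = pi*(r_o^2 - r_i^2)
r_o = 12.5 mm, r_i = 6 mm
A = 377.777 mm^2
sigma = F/A = 1494 / 377.777
sigma = 3.955 MPa


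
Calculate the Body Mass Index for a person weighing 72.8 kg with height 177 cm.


BMI = weight / height^2
height = 177 cm = 1.77 m
BMI = 72.8 / 1.77^2
BMI = 23.24 kg/m^2


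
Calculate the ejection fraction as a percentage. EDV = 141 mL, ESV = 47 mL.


SV = EDV - ESV = 141 - 47 = 94 mL
EF = SV/EDV * 100 = 94/141 * 100
EF = 66.67%


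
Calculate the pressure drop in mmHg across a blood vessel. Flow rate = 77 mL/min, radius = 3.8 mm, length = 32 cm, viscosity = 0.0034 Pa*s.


dP = 8*mu*L*Q / (pi*r^4)
Q = 77 mL/min = 1.28333e-06 m^3/s
dP = 17.0519 Pa = 17.0519 / 133.322 mmHg = 0.1279 mmHg


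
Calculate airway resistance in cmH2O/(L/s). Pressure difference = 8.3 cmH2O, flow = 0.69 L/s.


R = dP / flow
R = 8.3 / 0.69
R = 12.03 cmH2O/(L/s)


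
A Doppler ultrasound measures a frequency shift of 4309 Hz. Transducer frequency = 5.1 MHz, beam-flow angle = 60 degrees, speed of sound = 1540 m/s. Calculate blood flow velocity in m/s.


v = fd * c / (2 * f0 * cos(theta))
v = 4309 * 1540 / (2 * 5.1000e+06 * cos(60))
v = 1.301 m/s


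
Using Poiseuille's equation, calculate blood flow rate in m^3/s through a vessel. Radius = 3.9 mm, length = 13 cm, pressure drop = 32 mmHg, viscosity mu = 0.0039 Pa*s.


Q = pi*r^4*dP / (8*mu*L)
r = 0.0039 m, L = 0.13 m
dP = 32 mmHg = 4266.304 Pa
Q = 7.6447e-04 m^3/s


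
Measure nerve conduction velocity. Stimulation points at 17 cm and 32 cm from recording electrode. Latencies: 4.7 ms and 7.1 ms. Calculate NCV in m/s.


Distance = (32 - 17) / 100 = 0.15 m
dt = (7.1 - 4.7) / 1000 = 0.0024 s
NCV = dist / dt = 62.5 m/s


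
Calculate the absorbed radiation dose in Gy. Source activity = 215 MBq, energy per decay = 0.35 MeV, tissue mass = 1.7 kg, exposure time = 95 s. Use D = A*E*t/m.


A = 215 MBq = 2.1500e+08 Bq
E = 0.35 MeV = 5.607e-14 J
D = A*E*t/m = 2.1500e+08*5.607e-14*95/1.7
D = 6.7366e-04 Gy


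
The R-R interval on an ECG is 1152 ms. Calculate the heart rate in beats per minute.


HR = 60 / RR_interval(s)
RR = 1152 ms = 1.152 s
HR = 60 / 1.152 = 52.08 bpm


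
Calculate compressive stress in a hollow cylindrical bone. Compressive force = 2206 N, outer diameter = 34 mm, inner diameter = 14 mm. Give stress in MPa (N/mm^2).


A = pi*(r_o^2 - r_i^2)
r_o = 17 mm, r_i = 7 mm
A = 753.982 mm^2
sigma = F/A = 2206 / 753.982
sigma = 2.926 MPa


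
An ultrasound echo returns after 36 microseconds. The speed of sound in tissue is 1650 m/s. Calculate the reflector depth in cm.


depth = c * t / 2
t = 36 us = 3.6000e-05 s
depth = 1650 * 3.6000e-05 / 2
depth = 0.0297 m = 2.97 cm


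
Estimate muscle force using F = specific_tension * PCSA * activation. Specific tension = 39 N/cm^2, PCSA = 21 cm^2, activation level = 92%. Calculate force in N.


F = sigma * PCSA * activation
F = 39 * 21 * 0.92
F = 753.5 N


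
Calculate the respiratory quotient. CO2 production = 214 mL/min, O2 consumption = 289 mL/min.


RQ = VCO2 / VO2
RQ = 214 / 289
RQ = 0.7405


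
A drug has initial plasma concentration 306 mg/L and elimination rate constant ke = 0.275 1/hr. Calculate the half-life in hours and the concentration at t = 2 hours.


t_half = ln(2) / ke = 0.693147 / 0.275 = 2.521 hr
C(t) = C0 * exp(-ke*t) = 306 * exp(-0.275*2)
C(2) = 176.5 mg/L


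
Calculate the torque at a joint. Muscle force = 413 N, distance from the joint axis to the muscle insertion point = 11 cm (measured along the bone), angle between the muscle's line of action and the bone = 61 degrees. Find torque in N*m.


Torque = F * d * sin(theta)   (moment arm = d*sin(theta))
d = 11 cm = 0.11 m
Torque = 413 * 0.11 * sin(61)
Torque = 39.73 N*m


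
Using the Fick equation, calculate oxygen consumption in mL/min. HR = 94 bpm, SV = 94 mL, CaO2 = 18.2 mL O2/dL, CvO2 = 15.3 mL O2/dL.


CO = HR*SV = 94*94/1000 = 8.836 L/min
a-v O2 diff = 18.2 - 15.3 = 2.9 mL/dL
VO2 = CO * (CaO2-CvO2) * 10 dL/L
VO2 = 8.836 * 2.9 * 10
VO2 = 256.2 mL/min


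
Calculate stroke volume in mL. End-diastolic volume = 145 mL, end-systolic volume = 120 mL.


SV = EDV - ESV
SV = 145 - 120
SV = 25 mL


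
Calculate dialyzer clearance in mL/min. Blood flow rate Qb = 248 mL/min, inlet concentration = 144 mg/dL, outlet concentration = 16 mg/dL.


K = Qb * (Cb_in - Cb_out) / Cb_in
K = 248 * (144 - 16) / 144
K = 220.4 mL/min


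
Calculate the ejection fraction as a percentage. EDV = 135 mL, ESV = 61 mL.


SV = EDV - ESV = 135 - 61 = 74 mL
EF = SV/EDV * 100 = 74/135 * 100
EF = 54.81%


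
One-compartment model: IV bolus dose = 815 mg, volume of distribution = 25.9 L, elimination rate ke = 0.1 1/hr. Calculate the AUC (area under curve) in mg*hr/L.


C0 = Dose/Vd = 815/25.9 = 31.4672 mg/L
AUC = C0/ke = 31.4672/0.1
AUC = 314.7 mg*hr/L


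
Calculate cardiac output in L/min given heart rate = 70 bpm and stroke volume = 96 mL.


CO = HR * SV
CO = 70 * 96 / 1000
CO = 6.72 L/min


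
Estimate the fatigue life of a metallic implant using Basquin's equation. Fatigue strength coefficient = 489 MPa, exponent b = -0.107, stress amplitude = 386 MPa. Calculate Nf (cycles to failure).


sigma_a = sigma_f' * (2Nf)^b
2Nf = (sigma_a/sigma_f')^(1/b)
2Nf = (386/489)^(1/-0.107)
2Nf = 9.1204135
Nf = 4.56


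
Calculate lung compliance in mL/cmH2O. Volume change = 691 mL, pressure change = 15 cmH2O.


C = dV / dP
C = 691 / 15
C = 46.07 mL/cmH2O


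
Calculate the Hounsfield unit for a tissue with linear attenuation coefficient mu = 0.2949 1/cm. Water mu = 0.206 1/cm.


HU = ((mu_tissue - mu_water) / mu_water) * 1000
HU = ((0.2949 - 0.206) / 0.206) * 1000
HU = 431.6


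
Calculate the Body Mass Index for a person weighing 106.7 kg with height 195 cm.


BMI = weight / height^2
height = 195 cm = 1.95 m
BMI = 106.7 / 1.95^2
BMI = 28.06 kg/m^2


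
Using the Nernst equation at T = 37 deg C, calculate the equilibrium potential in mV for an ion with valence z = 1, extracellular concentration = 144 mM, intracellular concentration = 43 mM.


E = (RT/(zF)) * ln(C_out/C_in)
T = 37 + 273.15 = 310.15 K
E = (8.314 * 310.15 / (1 * 96485)) * ln(144/43)
E = 32.3 mV


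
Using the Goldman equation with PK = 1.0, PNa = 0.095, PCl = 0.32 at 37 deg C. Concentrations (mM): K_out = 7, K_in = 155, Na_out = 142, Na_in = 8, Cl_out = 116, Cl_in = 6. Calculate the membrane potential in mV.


Vm = (RT/F)*ln((PK*Ko + PNa*Nao + PCl*Cli)/(PK*Ki + PNa*Nai + PCl*Clo))
Numer = 22.41, Denom = 192.88
Vm = -57.53 mV


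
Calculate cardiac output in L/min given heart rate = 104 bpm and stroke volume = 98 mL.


CO = HR * SV
CO = 104 * 98 / 1000
CO = 10.19 L/min


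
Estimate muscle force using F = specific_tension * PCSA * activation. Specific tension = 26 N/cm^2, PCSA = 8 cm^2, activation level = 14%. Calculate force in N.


F = sigma * PCSA * activation
F = 26 * 8 * 0.14
F = 29.12 N


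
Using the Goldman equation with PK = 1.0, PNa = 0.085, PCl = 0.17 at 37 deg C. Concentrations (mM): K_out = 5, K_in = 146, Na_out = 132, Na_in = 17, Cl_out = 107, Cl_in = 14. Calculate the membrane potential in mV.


Vm = (RT/F)*ln((PK*Ko + PNa*Nao + PCl*Cli)/(PK*Ki + PNa*Nai + PCl*Clo))
Numer = 18.6, Denom = 165.635
Vm = -58.44 mV


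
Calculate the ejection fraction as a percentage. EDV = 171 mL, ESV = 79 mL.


SV = EDV - ESV = 171 - 79 = 92 mL
EF = SV/EDV * 100 = 92/171 * 100
EF = 53.8%


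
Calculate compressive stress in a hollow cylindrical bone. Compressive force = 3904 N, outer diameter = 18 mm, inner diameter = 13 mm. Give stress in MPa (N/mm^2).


A = pi*(r_o^2 - r_i^2)
r_o = 9 mm, r_i = 6.5 mm
A = 121.737 mm^2
sigma = F/A = 3904 / 121.737
sigma = 32.07 MPa


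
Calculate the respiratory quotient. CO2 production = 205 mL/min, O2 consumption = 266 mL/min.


RQ = VCO2 / VO2
RQ = 205 / 266
RQ = 0.7707


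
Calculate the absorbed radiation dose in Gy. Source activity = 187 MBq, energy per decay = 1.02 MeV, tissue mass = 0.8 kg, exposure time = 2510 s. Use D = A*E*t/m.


A = 187 MBq = 1.8700e+08 Bq
E = 1.02 MeV = 1.63404e-13 J
D = A*E*t/m = 1.8700e+08*1.63404e-13*2510/0.8
D = 0.09587 Gy


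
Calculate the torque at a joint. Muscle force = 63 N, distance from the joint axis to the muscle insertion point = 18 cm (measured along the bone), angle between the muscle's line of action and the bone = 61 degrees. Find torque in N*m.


Torque = F * d * sin(theta)   (moment arm = d*sin(theta))
d = 18 cm = 0.18 m
Torque = 63 * 0.18 * sin(61)
Torque = 9.918 N*m


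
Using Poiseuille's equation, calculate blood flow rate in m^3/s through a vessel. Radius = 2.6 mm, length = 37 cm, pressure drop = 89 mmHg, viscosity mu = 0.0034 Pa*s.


Q = pi*r^4*dP / (8*mu*L)
r = 0.0026 m, L = 0.37 m
dP = 89 mmHg = 11865.658 Pa
Q = 1.6926e-04 m^3/s


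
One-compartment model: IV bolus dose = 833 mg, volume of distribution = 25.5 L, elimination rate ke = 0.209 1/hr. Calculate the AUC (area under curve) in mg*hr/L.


C0 = Dose/Vd = 833/25.5 = 32.6667 mg/L
AUC = C0/ke = 32.6667/0.209
AUC = 156.3 mg*hr/L


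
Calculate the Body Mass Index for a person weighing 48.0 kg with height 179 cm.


BMI = weight / height^2
height = 179 cm = 1.79 m
BMI = 48.0 / 1.79^2
BMI = 14.98 kg/m^2


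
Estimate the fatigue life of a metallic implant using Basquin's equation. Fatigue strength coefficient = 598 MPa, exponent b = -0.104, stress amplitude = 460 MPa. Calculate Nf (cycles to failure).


sigma_a = sigma_f' * (2Nf)^b
2Nf = (sigma_a/sigma_f')^(1/b)
2Nf = (460/598)^(1/-0.104)
2Nf = 12.462614
Nf = 6.231


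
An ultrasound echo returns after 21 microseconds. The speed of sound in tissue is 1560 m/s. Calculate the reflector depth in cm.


depth = c * t / 2
t = 21 us = 2.1000e-05 s
depth = 1560 * 2.1000e-05 / 2
depth = 0.01638 m = 1.638 cm


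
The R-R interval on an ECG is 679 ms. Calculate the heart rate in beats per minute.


HR = 60 / RR_interval(s)
RR = 679 ms = 0.679 s
HR = 60 / 0.679 = 88.37 bpm


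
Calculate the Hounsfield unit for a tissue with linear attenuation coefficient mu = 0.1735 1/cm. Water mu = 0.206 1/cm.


HU = ((mu_tissue - mu_water) / mu_water) * 1000
HU = ((0.1735 - 0.206) / 0.206) * 1000
HU = -157.8


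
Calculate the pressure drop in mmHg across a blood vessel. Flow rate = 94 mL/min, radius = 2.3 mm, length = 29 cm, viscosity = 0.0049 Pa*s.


dP = 8*mu*L*Q / (pi*r^4)
Q = 94 mL/min = 1.56667e-06 m^3/s
dP = 202.582 Pa = 202.582 / 133.322 mmHg = 1.519 mmHg


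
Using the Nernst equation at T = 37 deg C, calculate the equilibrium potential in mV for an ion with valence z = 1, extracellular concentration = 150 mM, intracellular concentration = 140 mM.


E = (RT/(zF)) * ln(C_out/C_in)
T = 37 + 273.15 = 310.15 K
E = (8.314 * 310.15 / (1 * 96485)) * ln(150/140)
E = 1.844 mV


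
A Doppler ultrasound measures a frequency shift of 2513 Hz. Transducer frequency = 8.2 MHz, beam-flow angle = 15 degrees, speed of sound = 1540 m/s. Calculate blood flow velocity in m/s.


v = fd * c / (2 * f0 * cos(theta))
v = 2513 * 1540 / (2 * 8.2000e+06 * cos(15))
v = 0.2443 m/s


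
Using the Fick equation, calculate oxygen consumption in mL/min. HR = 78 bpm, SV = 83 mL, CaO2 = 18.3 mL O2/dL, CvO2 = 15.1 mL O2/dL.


CO = HR*SV = 78*83/1000 = 6.474 L/min
a-v O2 diff = 18.3 - 15.1 = 3.2 mL/dL
VO2 = CO * (CaO2-CvO2) * 10 dL/L
VO2 = 6.474 * 3.2 * 10
VO2 = 207.2 mL/min


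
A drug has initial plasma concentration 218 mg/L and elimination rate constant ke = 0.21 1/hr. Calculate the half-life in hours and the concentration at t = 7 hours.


t_half = ln(2) / ke = 0.693147 / 0.21 = 3.301 hr
C(t) = C0 * exp(-ke*t) = 218 * exp(-0.21*7)
C(7) = 50.12 mg/L


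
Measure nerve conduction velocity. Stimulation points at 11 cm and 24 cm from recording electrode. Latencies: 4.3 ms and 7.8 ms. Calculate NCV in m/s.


Distance = (24 - 11) / 100 = 0.13 m
dt = (7.8 - 4.3) / 1000 = 0.0035 s
NCV = dist / dt = 37.14 m/s


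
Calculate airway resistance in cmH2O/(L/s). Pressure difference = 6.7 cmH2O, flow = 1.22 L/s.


R = dP / flow
R = 6.7 / 1.22
R = 5.492 cmH2O/(L/s)


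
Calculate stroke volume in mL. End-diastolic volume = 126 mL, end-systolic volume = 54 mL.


SV = EDV - ESV
SV = 126 - 54
SV = 72 mL


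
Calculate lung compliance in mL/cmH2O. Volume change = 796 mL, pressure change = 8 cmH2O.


C = dV / dP
C = 796 / 8
C = 99.5 mL/cmH2O


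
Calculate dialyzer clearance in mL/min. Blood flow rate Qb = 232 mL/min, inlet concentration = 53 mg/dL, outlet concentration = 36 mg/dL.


K = Qb * (Cb_in - Cb_out) / Cb_in
K = 232 * (53 - 36) / 53
K = 74.42 mL/min


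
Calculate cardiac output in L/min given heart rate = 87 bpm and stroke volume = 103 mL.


CO = HR * SV
CO = 87 * 103 / 1000
CO = 8.961 L/min


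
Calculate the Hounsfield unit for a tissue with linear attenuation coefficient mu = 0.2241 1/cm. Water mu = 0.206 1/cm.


HU = ((mu_tissue - mu_water) / mu_water) * 1000
HU = ((0.2241 - 0.206) / 0.206) * 1000
HU = 87.86


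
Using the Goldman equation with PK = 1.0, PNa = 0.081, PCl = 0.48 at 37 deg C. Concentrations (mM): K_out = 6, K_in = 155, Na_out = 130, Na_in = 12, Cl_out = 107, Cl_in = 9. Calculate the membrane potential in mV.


Vm = (RT/F)*ln((PK*Ko + PNa*Nao + PCl*Cli)/(PK*Ki + PNa*Nai + PCl*Clo))
Numer = 20.85, Denom = 207.332
Vm = -61.39 mV


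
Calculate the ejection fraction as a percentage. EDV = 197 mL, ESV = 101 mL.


SV = EDV - ESV = 197 - 101 = 96 mL
EF = SV/EDV * 100 = 96/197 * 100
EF = 48.73%


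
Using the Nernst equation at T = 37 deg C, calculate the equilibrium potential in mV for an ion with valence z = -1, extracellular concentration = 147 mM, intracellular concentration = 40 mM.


E = (RT/(zF)) * ln(C_out/C_in)
T = 37 + 273.15 = 310.15 K
E = (8.314 * 310.15 / (-1 * 96485)) * ln(147/40)
E = -34.78 mV


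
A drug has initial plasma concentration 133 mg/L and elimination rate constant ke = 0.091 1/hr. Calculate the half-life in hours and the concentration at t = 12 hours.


t_half = ln(2) / ke = 0.693147 / 0.091 = 7.617 hr
C(t) = C0 * exp(-ke*t) = 133 * exp(-0.091*12)
C(12) = 44.63 mg/L


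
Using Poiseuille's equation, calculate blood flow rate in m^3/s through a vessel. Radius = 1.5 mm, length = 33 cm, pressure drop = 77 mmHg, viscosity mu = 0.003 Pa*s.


Q = pi*r^4*dP / (8*mu*L)
r = 0.0015 m, L = 0.33 m
dP = 77 mmHg = 10265.794 Pa
Q = 2.0615e-05 m^3/s


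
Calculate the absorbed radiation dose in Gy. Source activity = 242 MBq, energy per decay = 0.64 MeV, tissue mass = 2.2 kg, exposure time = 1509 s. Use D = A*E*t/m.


A = 242 MBq = 2.4200e+08 Bq
E = 0.64 MeV = 1.02528e-13 J
D = A*E*t/m = 2.4200e+08*1.02528e-13*1509/2.2
D = 0.01702 Gy


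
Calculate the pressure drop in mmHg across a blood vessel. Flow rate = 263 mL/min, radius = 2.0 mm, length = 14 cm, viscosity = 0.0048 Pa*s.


dP = 8*mu*L*Q / (pi*r^4)
Q = 263 mL/min = 4.38333e-06 m^3/s
dP = 468.806 Pa = 468.806 / 133.322 mmHg = 3.516 mmHg


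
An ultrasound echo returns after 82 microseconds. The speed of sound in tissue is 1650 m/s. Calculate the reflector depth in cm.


depth = c * t / 2
t = 82 us = 8.2000e-05 s
depth = 1650 * 8.2000e-05 / 2
depth = 0.06765 m = 6.765 cm


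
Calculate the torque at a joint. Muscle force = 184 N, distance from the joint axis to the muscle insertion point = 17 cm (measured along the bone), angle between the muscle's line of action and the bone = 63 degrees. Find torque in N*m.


Torque = F * d * sin(theta)   (moment arm = d*sin(theta))
d = 17 cm = 0.17 m
Torque = 184 * 0.17 * sin(63)
Torque = 27.87 N*m


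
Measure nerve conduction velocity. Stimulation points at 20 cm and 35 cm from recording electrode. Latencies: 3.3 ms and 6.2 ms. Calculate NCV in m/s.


Distance = (35 - 20) / 100 = 0.15 m
dt = (6.2 - 3.3) / 1000 = 0.0029 s
NCV = dist / dt = 51.72 m/s


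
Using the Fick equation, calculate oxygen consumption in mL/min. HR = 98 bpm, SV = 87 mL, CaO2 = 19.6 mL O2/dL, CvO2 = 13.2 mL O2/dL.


CO = HR*SV = 98*87/1000 = 8.526 L/min
a-v O2 diff = 19.6 - 13.2 = 6.4 mL/dL
VO2 = CO * (CaO2-CvO2) * 10 dL/L
VO2 = 8.526 * 6.4 * 10
VO2 = 545.7 mL/min


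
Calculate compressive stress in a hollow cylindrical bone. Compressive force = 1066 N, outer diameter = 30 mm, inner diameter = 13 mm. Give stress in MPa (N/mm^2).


A = pi*(r_o^2 - r_i^2)
r_o = 15 mm, r_i = 6.5 mm
A = 574.126 mm^2
sigma = F/A = 1066 / 574.126
sigma = 1.857 MPa


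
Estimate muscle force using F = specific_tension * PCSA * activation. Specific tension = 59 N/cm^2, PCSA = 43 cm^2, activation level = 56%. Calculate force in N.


F = sigma * PCSA * activation
F = 59 * 43 * 0.56
F = 1421 N


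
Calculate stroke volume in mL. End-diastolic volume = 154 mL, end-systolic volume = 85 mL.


SV = EDV - ESV
SV = 154 - 85
SV = 69 mL


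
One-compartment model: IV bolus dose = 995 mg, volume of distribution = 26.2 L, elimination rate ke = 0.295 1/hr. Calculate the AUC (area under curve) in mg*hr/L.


C0 = Dose/Vd = 995/26.2 = 37.9771 mg/L
AUC = C0/ke = 37.9771/0.295
AUC = 128.7 mg*hr/L


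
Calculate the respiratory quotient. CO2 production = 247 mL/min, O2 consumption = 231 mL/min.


RQ = VCO2 / VO2
RQ = 247 / 231
RQ = 1.069


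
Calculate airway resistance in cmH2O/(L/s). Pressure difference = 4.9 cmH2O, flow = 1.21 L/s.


R = dP / flow
R = 4.9 / 1.21
R = 4.05 cmH2O/(L/s)


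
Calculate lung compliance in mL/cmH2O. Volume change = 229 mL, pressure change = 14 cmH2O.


C = dV / dP
C = 229 / 14
C = 16.36 mL/cmH2O


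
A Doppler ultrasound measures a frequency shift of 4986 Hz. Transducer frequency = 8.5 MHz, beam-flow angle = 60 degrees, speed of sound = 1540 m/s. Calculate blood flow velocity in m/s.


v = fd * c / (2 * f0 * cos(theta))
v = 4986 * 1540 / (2 * 8.5000e+06 * cos(60))
v = 0.9033 m/s


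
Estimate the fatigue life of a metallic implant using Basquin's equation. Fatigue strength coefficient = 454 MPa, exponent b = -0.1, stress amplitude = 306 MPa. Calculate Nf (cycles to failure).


sigma_a = sigma_f' * (2Nf)^b
2Nf = (sigma_a/sigma_f')^(1/b)
2Nf = (306/454)^(1/-0.1)
2Nf = 51.682589
Nf = 25.84


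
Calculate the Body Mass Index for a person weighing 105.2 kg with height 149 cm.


BMI = weight / height^2
height = 149 cm = 1.49 m
BMI = 105.2 / 1.49^2
BMI = 47.39 kg/m^2


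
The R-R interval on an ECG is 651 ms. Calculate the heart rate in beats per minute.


HR = 60 / RR_interval(s)
RR = 651 ms = 0.651 s
HR = 60 / 0.651 = 92.17 bpm


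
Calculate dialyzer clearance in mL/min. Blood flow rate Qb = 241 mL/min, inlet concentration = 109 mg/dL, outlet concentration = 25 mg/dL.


K = Qb * (Cb_in - Cb_out) / Cb_in
K = 241 * (109 - 25) / 109
K = 185.7 mL/min


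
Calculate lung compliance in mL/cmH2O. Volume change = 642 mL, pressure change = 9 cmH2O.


C = dV / dP
C = 642 / 9
C = 71.33 mL/cmH2O


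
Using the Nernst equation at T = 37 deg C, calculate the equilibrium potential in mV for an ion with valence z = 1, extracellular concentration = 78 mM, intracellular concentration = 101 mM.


E = (RT/(zF)) * ln(C_out/C_in)
T = 37 + 273.15 = 310.15 K
E = (8.314 * 310.15 / (1 * 96485)) * ln(78/101)
E = -6.906 mV


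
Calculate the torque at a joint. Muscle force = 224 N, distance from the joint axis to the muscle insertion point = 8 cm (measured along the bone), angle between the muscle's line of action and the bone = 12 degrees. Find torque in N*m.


Torque = F * d * sin(theta)   (moment arm = d*sin(theta))
d = 8 cm = 0.08 m
Torque = 224 * 0.08 * sin(12)
Torque = 3.726 N*m


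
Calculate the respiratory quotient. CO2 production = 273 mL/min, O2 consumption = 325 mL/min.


RQ = VCO2 / VO2
RQ = 273 / 325
RQ = 0.84


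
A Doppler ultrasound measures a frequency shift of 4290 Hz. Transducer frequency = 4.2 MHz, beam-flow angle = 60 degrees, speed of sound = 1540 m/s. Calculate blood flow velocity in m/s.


v = fd * c / (2 * f0 * cos(theta))
v = 4290 * 1540 / (2 * 4.2000e+06 * cos(60))
v = 1.573 m/s


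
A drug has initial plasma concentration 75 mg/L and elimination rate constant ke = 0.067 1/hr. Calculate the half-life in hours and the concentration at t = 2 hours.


t_half = ln(2) / ke = 0.693147 / 0.067 = 10.35 hr
C(t) = C0 * exp(-ke*t) = 75 * exp(-0.067*2)
C(2) = 65.59 mg/L


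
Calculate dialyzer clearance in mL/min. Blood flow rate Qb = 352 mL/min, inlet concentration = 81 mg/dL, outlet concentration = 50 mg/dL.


K = Qb * (Cb_in - Cb_out) / Cb_in
K = 352 * (81 - 50) / 81
K = 134.7 mL/min


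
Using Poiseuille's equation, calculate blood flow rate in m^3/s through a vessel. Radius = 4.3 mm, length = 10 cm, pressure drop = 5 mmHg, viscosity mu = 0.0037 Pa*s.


Q = pi*r^4*dP / (8*mu*L)
r = 0.0043 m, L = 0.1 m
dP = 5 mmHg = 666.61 Pa
Q = 2.4188e-04 m^3/s


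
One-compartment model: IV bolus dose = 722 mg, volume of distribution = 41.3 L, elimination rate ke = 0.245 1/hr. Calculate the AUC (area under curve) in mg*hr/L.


C0 = Dose/Vd = 722/41.3 = 17.4818 mg/L
AUC = C0/ke = 17.4818/0.245
AUC = 71.35 mg*hr/L


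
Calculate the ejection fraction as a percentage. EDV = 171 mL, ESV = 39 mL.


SV = EDV - ESV = 171 - 39 = 132 mL
EF = SV/EDV * 100 = 132/171 * 100
EF = 77.19%


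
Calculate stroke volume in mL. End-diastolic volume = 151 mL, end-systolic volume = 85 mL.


SV = EDV - ESV
SV = 151 - 85
SV = 66 mL


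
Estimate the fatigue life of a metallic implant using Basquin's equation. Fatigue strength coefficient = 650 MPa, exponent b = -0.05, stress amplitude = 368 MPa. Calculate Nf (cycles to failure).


sigma_a = sigma_f' * (2Nf)^b
2Nf = (sigma_a/sigma_f')^(1/b)
2Nf = (368/650)^(1/-0.05)
2Nf = 87359.625
Nf = 4.368e+04


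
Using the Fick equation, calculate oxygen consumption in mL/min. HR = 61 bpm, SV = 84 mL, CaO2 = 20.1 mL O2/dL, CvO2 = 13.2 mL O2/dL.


CO = HR*SV = 61*84/1000 = 5.124 L/min
a-v O2 diff = 20.1 - 13.2 = 6.9 mL/dL
VO2 = CO * (CaO2-CvO2) * 10 dL/L
VO2 = 5.124 * 6.9 * 10
VO2 = 353.6 mL/min


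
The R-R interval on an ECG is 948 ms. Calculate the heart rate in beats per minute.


HR = 60 / RR_interval(s)
RR = 948 ms = 0.948 s
HR = 60 / 0.948 = 63.29 bpm


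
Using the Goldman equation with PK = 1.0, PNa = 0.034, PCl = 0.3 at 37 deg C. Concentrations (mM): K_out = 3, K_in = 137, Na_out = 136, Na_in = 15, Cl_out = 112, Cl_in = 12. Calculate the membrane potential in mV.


Vm = (RT/F)*ln((PK*Ko + PNa*Nao + PCl*Cli)/(PK*Ki + PNa*Nai + PCl*Clo))
Numer = 11.224, Denom = 171.11
Vm = -72.81 mV


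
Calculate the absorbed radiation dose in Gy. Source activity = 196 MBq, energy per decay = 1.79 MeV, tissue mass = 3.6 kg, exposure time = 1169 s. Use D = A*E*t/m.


A = 196 MBq = 1.9600e+08 Bq
E = 1.79 MeV = 2.86758e-13 J
D = A*E*t/m = 1.9600e+08*2.86758e-13*1169/3.6
D = 0.01825 Gy


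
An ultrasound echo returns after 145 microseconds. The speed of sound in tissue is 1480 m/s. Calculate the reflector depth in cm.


depth = c * t / 2
t = 145 us = 1.4500e-04 s
depth = 1480 * 1.4500e-04 / 2
depth = 0.1073 m = 10.73 cm


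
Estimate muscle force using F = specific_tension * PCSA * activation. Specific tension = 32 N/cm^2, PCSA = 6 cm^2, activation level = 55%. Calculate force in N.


F = sigma * PCSA * activation
F = 32 * 6 * 0.55
F = 105.6 N


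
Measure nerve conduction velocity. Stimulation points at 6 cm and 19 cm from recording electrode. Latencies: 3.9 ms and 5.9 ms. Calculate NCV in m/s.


Distance = (19 - 6) / 100 = 0.13 m
dt = (5.9 - 3.9) / 1000 = 0.002 s
NCV = dist / dt = 65 m/s


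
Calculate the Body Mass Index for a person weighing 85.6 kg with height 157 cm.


BMI = weight / height^2
height = 157 cm = 1.57 m
BMI = 85.6 / 1.57^2
BMI = 34.73 kg/m^2


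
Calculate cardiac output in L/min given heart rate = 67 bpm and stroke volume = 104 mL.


CO = HR * SV
CO = 67 * 104 / 1000
CO = 6.968 L/min


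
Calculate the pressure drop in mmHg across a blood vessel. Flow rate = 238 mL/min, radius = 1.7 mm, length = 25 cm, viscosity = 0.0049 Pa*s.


dP = 8*mu*L*Q / (pi*r^4)
Q = 238 mL/min = 3.96667e-06 m^3/s
dP = 1481.52 Pa = 1481.52 / 133.322 mmHg = 11.11 mmHg


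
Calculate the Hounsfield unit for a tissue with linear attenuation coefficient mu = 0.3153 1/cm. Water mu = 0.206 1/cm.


HU = ((mu_tissue - mu_water) / mu_water) * 1000
HU = ((0.3153 - 0.206) / 0.206) * 1000
HU = 530.6


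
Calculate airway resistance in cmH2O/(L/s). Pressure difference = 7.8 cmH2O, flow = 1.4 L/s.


R = dP / flow
R = 7.8 / 1.4
R = 5.571 cmH2O/(L/s)


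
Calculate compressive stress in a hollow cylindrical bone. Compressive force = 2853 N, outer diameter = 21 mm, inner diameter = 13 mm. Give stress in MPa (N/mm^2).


A = pi*(r_o^2 - r_i^2)
r_o = 10.5 mm, r_i = 6.5 mm
A = 213.628 mm^2
sigma = F/A = 2853 / 213.628
sigma = 13.35 MPa


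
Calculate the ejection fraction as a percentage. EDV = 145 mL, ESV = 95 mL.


SV = EDV - ESV = 145 - 95 = 50 mL
EF = SV/EDV * 100 = 50/145 * 100
EF = 34.48%


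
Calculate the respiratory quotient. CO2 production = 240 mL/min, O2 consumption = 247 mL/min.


RQ = VCO2 / VO2
RQ = 240 / 247
RQ = 0.9717


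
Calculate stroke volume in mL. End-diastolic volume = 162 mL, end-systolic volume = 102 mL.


SV = EDV - ESV
SV = 162 - 102
SV = 60 mL


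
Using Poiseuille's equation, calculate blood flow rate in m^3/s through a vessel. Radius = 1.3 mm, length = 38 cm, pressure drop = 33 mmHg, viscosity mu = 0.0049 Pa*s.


Q = pi*r^4*dP / (8*mu*L)
r = 0.0013 m, L = 0.38 m
dP = 33 mmHg = 4399.626 Pa
Q = 2.6501e-06 m^3/s


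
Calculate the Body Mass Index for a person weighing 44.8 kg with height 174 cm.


BMI = weight / height^2
height = 174 cm = 1.74 m
BMI = 44.8 / 1.74^2
BMI = 14.8 kg/m^2


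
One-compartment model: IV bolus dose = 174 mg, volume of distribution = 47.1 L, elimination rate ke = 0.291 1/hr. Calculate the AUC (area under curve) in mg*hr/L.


C0 = Dose/Vd = 174/47.1 = 3.69427 mg/L
AUC = C0/ke = 3.69427/0.291
AUC = 12.7 mg*hr/L


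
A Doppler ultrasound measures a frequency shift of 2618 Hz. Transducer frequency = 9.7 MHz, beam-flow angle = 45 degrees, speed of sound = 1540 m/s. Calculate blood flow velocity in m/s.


v = fd * c / (2 * f0 * cos(theta))
v = 2618 * 1540 / (2 * 9.7000e+06 * cos(45))
v = 0.2939 m/s


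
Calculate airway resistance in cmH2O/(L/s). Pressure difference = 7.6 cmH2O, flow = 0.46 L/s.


R = dP / flow
R = 7.6 / 0.46
R = 16.52 cmH2O/(L/s)


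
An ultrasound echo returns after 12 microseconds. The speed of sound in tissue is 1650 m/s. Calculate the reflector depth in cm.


depth = c * t / 2
t = 12 us = 1.2000e-05 s
depth = 1650 * 1.2000e-05 / 2
depth = 0.0099 m = 0.99 cm


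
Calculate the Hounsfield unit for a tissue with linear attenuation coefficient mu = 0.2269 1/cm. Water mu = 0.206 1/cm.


HU = ((mu_tissue - mu_water) / mu_water) * 1000
HU = ((0.2269 - 0.206) / 0.206) * 1000
HU = 101.5


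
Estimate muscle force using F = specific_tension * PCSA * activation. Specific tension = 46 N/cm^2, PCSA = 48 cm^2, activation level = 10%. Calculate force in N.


F = sigma * PCSA * activation
F = 46 * 48 * 0.1
F = 220.8 N


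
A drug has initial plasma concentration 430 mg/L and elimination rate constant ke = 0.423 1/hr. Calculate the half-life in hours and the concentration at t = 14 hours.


t_half = ln(2) / ke = 0.693147 / 0.423 = 1.639 hr
C(t) = C0 * exp(-ke*t) = 430 * exp(-0.423*14)
C(14) = 1.152 mg/L


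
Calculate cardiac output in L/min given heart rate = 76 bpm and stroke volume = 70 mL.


CO = HR * SV
CO = 76 * 70 / 1000
CO = 5.32 L/min


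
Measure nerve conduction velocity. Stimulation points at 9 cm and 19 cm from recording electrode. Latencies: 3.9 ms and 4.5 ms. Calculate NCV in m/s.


Distance = (19 - 9) / 100 = 0.1 m
dt = (4.5 - 3.9) / 1000 = 6.0000e-04 s
NCV = dist / dt = 166.7 m/s


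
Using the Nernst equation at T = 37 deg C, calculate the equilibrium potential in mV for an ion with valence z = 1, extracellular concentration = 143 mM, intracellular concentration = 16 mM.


E = (RT/(zF)) * ln(C_out/C_in)
T = 37 + 273.15 = 310.15 K
E = (8.314 * 310.15 / (1 * 96485)) * ln(143/16)
E = 58.54 mV


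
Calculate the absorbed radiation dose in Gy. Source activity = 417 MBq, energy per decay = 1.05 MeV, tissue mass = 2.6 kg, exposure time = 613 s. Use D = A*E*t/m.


A = 417 MBq = 4.1700e+08 Bq
E = 1.05 MeV = 1.6821e-13 J
D = A*E*t/m = 4.1700e+08*1.6821e-13*613/2.6
D = 0.01654 Gy
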